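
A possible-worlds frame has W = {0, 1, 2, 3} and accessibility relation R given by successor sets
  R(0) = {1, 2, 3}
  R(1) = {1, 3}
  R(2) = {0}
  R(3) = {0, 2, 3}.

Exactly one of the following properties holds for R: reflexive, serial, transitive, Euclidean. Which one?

Reflexive: no — 0 is not related to itself.
Serial: yes — every world has a successor (e.g. 0 R 1).
Transitive: no — 1 R 3 and 3 R 0, but not 1 R 0.
Euclidean: no — 0 R 1 and 0 R 2, but not 1 R 2.
Only serial holds.

serial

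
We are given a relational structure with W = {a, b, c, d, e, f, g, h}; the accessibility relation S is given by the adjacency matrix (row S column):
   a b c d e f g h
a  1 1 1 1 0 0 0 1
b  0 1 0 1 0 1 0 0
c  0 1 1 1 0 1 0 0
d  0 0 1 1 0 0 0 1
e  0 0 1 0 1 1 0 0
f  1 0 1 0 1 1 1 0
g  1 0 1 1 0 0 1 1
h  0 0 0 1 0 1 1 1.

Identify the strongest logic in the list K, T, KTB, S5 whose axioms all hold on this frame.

T

Reflexive (axiom T): yes — every world is S-related to itself.
Symmetric (axiom B): no — a S b but not b S a.
Euclidean (axiom 5): no — a S b and a S c, but not b S c.
So F validates K, T; KTB would additionally require S to be symmetric. The strongest is T.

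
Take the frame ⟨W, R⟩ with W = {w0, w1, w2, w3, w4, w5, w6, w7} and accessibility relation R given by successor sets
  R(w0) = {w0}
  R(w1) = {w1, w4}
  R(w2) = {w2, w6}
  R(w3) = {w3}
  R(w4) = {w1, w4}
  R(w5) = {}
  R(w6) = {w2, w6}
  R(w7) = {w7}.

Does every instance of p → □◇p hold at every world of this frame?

By correspondence theory, B is valid on a frame iff R is symmetric.
Symmetric: yes — every pair in R has its reverse in R.

Yes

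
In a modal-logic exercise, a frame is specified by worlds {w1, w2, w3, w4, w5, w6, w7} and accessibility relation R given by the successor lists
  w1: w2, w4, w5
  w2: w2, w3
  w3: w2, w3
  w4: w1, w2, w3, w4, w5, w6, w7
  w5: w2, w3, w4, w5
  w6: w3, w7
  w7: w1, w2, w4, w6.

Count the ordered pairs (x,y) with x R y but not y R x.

10

Enumerating: (w1,w2), (w1,w5), (w4,w2), (w4,w3), (w4,w6), (w5,w2), (w5,w3), (w6,w3), (w7,w1), (w7,w2).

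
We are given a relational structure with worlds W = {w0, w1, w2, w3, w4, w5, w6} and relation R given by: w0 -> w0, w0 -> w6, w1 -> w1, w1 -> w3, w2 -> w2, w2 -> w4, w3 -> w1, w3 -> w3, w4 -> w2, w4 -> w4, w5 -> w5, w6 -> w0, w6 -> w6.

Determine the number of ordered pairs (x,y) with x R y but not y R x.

0

R is symmetric; there are no such tuples.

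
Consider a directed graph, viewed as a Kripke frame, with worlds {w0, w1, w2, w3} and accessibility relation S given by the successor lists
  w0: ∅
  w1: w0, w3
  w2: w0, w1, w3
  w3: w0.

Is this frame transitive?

Transitive: yes — every two-step S-path is closed by a direct edge.

Yes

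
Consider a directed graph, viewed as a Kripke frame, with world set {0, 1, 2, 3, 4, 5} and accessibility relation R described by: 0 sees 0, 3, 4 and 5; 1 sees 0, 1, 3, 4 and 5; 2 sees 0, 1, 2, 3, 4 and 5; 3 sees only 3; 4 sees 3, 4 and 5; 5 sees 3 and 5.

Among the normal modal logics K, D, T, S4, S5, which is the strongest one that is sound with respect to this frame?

Serial (axiom D): yes — every world has a successor (e.g. 0 R 0).
Reflexive (axiom T): yes — every world is R-related to itself.
Transitive (axiom 4): yes — every two-step R-path is closed by a direct edge.
Euclidean (axiom 5): no — 0 R 3 and 0 R 4, but not 3 R 4.
So F validates K, D, T, S4; S5 would additionally require R to be Euclidean. The strongest is S4.

S4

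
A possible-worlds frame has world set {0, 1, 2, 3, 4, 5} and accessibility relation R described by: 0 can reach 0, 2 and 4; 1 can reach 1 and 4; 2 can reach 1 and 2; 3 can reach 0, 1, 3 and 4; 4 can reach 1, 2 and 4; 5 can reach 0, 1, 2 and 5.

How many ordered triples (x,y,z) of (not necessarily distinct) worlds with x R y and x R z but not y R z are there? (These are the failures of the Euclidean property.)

Enumerating: (0,2,0), (0,2,4), (0,4,0), (2,1,2), (3,0,1), (3,0,3), (3,1,0), (3,1,3), (3,4,0), (3,4,3), (4,1,2), (4,2,4), … and 7 more.
Total: 19.

19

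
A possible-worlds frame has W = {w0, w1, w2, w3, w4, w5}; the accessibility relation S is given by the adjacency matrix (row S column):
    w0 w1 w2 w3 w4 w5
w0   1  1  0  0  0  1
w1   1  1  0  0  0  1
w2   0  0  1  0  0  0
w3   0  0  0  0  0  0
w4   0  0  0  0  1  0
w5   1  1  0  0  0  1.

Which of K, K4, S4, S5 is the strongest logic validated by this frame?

K4

Transitive (axiom 4): yes — every two-step S-path is closed by a direct edge.
Reflexive (axiom T): no — w3 is not related to itself.
Euclidean (axiom 5): yes — any two successors of a common world are S-related.
So F validates K, K4; S4 would additionally require S to be reflexive. The strongest is K4.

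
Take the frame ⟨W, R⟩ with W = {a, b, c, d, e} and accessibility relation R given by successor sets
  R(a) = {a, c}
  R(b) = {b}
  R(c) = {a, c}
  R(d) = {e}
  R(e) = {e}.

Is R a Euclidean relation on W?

Euclidean: yes — any two successors of a common world are R-related.

Yes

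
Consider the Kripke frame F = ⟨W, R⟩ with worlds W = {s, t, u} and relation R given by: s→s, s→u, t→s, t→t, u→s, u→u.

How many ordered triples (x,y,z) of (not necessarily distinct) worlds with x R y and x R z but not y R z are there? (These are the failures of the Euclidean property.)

Enumerating: (t,s,t).

1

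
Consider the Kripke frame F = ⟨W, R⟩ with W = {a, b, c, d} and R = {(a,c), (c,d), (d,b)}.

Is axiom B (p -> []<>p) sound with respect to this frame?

The schema B characterises exactly the symmetric frames.
Symmetric: no — a R c but not c R a.

No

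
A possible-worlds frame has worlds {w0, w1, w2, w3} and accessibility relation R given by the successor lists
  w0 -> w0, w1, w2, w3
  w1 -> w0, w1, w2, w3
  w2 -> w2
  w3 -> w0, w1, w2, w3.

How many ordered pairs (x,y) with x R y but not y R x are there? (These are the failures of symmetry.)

Enumerating: (w0,w2), (w1,w2), (w3,w2).

3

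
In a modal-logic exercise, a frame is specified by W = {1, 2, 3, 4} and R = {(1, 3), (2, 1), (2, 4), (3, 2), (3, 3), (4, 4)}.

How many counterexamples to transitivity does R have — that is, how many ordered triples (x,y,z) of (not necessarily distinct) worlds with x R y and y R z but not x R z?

4

Enumerating: (1,3,2), (2,1,3), (3,2,1), (3,2,4).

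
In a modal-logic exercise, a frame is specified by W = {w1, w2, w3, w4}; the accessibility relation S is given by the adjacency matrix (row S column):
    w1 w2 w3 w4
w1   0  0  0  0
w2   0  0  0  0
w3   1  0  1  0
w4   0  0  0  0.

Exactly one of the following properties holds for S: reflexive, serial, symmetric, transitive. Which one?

Reflexive: no — w1 is not related to itself.
Serial: no — w1 has no S-successor.
Symmetric: no — w3 S w1 but not w1 S w3.
Transitive: yes — every two-step S-path is closed by a direct edge.
Only transitive holds.

transitive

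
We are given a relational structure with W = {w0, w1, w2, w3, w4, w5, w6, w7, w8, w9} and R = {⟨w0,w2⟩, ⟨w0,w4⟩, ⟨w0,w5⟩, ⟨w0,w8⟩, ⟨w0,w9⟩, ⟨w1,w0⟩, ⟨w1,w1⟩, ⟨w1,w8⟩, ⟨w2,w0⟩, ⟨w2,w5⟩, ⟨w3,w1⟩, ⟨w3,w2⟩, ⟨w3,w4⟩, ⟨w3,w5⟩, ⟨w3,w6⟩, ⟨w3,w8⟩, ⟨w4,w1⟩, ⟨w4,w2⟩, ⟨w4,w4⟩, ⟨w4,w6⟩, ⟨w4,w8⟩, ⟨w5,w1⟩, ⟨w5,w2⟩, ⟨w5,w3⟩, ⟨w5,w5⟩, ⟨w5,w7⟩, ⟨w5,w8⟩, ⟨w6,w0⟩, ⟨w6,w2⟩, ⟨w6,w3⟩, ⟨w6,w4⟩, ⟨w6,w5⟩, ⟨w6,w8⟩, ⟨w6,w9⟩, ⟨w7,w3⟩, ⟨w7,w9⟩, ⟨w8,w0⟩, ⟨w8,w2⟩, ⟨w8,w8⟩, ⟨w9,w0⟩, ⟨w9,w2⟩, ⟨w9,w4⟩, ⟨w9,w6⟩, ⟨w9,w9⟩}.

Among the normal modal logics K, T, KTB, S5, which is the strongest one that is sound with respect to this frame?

K

Reflexive (axiom T): no — w0 is not related to itself.
Symmetric (axiom B): no — w0 R w4 but not w4 R w0.
Euclidean (axiom 5): no — w0 R w2 and w0 R w4, but not w2 R w4.
So F validates K; T would additionally require R to be reflexive. The strongest is K.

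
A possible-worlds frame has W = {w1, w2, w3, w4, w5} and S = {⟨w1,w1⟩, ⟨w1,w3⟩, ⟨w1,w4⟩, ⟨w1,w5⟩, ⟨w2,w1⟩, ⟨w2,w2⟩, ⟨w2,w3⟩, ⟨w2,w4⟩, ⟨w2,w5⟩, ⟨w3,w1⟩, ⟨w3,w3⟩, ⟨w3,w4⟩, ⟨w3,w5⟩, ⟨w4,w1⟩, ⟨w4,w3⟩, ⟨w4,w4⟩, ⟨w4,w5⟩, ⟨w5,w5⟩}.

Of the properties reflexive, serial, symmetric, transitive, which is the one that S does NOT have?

symmetric

Reflexive: yes — every world is S-related to itself.
Serial: yes — every world has a successor (e.g. w1 S w1).
Symmetric: no — w1 S w5 but not w5 S w1.
Transitive: yes — every two-step S-path is closed by a direct edge.
Only symmetric fails.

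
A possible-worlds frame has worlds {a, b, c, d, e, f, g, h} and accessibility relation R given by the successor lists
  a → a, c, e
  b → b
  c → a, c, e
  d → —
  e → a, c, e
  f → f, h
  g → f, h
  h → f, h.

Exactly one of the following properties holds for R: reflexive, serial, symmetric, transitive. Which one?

transitive

Reflexive: no — d is not related to itself.
Serial: no — d has no R-successor.
Symmetric: no — g R f but not f R g.
Transitive: yes — every two-step R-path is closed by a direct edge.
Only transitive holds.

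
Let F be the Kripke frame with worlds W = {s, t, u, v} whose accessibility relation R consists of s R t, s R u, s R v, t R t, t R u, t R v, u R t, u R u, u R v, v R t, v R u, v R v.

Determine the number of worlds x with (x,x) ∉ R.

1

Enumerating: s.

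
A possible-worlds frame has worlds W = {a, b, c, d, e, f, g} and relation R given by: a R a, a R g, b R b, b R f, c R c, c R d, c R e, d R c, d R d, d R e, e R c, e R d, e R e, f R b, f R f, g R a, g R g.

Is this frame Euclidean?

Euclidean: yes — any two successors of a common world are R-related.

Yes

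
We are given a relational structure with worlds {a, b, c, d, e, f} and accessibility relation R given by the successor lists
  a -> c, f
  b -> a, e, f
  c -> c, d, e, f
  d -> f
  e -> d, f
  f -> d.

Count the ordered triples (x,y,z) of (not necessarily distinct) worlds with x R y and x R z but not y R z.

21

Enumerating: (a,f,c), (a,f,f), (b,a,a), (b,a,e), (b,e,a), (b,e,e), (b,f,a), (b,f,e), (b,f,f), (c,d,c), (c,d,d), (c,d,e), … and 9 more.
Total: 21.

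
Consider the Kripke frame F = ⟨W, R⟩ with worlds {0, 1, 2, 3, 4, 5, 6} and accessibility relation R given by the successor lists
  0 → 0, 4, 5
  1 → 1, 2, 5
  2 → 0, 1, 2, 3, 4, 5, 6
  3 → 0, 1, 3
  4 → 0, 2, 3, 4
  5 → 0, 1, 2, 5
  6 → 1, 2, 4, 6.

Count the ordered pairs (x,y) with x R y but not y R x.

7

Enumerating: (2,0), (2,3), (3,0), (3,1), (4,3), (6,1), (6,4).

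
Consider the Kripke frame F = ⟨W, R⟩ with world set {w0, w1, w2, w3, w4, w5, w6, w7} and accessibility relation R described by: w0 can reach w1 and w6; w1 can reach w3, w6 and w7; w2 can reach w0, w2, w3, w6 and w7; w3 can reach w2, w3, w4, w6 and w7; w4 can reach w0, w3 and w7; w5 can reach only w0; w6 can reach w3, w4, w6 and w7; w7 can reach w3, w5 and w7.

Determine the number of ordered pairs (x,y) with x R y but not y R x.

14

Enumerating: (w0,w1), (w0,w6), (w1,w3), (w1,w6), (w1,w7), (w2,w0), (w2,w6), (w2,w7), (w4,w0), (w4,w7), (w5,w0), (w6,w4), (w6,w7), (w7,w5).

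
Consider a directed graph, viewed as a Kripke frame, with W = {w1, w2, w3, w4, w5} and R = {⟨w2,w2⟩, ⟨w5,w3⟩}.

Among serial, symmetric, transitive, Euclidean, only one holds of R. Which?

transitive

Serial: no — w1 has no R-successor.
Symmetric: no — w5 R w3 but not w3 R w5.
Transitive: yes — every two-step R-path is closed by a direct edge.
Euclidean: no — w5 R w3 and w5 R w3, but not w3 R w3.
Only transitive holds.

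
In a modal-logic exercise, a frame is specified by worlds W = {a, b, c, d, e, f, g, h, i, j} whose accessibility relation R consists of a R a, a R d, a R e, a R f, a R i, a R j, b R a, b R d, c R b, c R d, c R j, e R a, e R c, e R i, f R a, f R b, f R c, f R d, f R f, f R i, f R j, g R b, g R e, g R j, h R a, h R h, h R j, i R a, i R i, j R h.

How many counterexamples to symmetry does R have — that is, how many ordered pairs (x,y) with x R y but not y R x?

18

Enumerating: (a,d), (a,j), (b,a), (b,d), (c,b), (c,d), (c,j), (e,c), (e,i), (f,b), (f,c), (f,d), (f,i), (f,j), (g,b), (g,e), (g,j), (h,a).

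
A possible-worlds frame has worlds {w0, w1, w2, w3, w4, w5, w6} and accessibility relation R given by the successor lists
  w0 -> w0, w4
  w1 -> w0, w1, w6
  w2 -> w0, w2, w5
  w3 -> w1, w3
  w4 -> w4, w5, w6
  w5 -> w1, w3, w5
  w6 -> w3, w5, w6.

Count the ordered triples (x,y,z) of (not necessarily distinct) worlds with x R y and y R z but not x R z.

17

Enumerating: (w0,w4,w5), (w0,w4,w6), (w1,w0,w4), (w1,w6,w3), (w1,w6,w5), (w2,w0,w4), (w2,w5,w1), (w2,w5,w3), (w3,w1,w0), (w3,w1,w6), (w4,w5,w1), (w4,w5,w3), (w4,w6,w3), (w5,w1,w0), (w5,w1,w6), (w6,w3,w1), (w6,w5,w1).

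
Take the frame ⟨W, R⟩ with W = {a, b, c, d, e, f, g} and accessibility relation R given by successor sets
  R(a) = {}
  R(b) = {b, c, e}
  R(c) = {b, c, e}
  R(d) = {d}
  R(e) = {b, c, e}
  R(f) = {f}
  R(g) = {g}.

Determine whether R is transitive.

Transitive: yes — every two-step R-path is closed by a direct edge.

Yes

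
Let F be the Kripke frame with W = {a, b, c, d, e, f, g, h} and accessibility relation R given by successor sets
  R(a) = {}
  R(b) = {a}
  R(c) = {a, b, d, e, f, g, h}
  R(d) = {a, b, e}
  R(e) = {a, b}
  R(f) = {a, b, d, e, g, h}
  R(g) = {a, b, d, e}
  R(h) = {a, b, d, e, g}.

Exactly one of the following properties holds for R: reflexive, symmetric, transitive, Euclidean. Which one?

transitive

Reflexive: no — a is not related to itself.
Symmetric: no — b R a but not a R b.
Transitive: yes — every two-step R-path is closed by a direct edge.
Euclidean: no — c R a and c R b, but not a R b.
Only transitive holds.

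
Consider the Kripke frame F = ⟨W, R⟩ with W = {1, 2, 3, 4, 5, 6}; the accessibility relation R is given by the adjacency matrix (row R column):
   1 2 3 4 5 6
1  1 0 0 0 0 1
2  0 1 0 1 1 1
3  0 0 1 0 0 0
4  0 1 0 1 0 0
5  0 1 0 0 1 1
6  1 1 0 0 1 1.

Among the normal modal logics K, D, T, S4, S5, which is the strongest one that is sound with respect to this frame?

Serial (axiom D): yes — every world has a successor (e.g. 1 R 1).
Reflexive (axiom T): yes — every world is R-related to itself.
Transitive (axiom 4): no — 1 R 6 and 6 R 2, but not 1 R 2.
Euclidean (axiom 5): no — 2 R 4 and 2 R 5, but not 4 R 5.
So F validates K, D, T; S4 would additionally require R to be transitive. The strongest is T.

T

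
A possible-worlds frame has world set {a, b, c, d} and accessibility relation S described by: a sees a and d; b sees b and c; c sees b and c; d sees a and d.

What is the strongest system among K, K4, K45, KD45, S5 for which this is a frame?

S5

Transitive (axiom 4): yes — every two-step S-path is closed by a direct edge.
Euclidean (axiom 5): yes — any two successors of a common world are S-related.
Serial (axiom D): yes — every world has a successor (e.g. a S a).
Reflexive (axiom T): yes — every world is S-related to itself.
So F validates K, K4, K45, KD45, S5. The strongest is S5.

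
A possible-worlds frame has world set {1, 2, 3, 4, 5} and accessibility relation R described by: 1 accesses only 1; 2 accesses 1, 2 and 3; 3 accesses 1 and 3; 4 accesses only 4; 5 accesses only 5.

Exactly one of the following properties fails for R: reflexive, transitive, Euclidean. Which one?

Euclidean

Reflexive: yes — every world is R-related to itself.
Transitive: yes — every two-step R-path is closed by a direct edge.
Euclidean: no — 2 R 1 and 2 R 3, but not 1 R 3.
Only Euclidean fails.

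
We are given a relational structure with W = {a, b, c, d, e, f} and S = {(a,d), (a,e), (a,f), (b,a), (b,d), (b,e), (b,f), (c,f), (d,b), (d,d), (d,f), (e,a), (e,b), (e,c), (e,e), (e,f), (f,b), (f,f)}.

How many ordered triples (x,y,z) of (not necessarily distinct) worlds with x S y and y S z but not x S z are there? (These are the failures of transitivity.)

Enumerating: (a,d,b), (a,e,a), (a,e,b), (a,e,c), (a,f,b), (b,d,b), (b,e,b), (b,e,c), (b,f,b), (c,f,b), (d,b,a), (d,b,e), (e,a,d), (e,b,d), (f,b,a), (f,b,d), (f,b,e).

17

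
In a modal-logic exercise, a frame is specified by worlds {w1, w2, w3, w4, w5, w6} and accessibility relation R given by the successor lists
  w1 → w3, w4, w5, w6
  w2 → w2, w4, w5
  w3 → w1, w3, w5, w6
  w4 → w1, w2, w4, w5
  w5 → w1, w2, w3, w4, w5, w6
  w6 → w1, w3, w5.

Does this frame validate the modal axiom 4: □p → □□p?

No

The schema 4 characterises exactly the transitive frames.
Transitive: no — w1 R w4 and w4 R w2, but not w1 R w2.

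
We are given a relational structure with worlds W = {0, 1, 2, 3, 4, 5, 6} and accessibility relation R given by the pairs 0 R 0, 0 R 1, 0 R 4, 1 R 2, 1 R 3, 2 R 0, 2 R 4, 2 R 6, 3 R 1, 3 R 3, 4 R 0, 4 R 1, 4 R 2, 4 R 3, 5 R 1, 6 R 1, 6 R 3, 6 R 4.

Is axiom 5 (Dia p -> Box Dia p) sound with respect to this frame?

No

Axiom 5 corresponds to the accessibility relation being Euclidean.
Euclidean: no — 0 R 1 and 0 R 4, but not 1 R 4.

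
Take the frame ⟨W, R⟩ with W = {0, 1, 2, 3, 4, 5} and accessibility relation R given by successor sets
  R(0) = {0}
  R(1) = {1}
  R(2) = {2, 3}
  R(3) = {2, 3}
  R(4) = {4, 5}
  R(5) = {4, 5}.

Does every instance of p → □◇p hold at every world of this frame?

The schema B characterises exactly the symmetric frames.
Symmetric: yes — every pair in R has its reverse in R.

Yes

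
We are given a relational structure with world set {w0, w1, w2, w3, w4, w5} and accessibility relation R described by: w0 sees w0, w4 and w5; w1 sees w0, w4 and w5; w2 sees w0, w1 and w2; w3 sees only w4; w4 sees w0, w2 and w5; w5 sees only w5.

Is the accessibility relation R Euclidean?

Euclidean: no — w0 R w5 and w0 R w4, but not w5 R w4.

No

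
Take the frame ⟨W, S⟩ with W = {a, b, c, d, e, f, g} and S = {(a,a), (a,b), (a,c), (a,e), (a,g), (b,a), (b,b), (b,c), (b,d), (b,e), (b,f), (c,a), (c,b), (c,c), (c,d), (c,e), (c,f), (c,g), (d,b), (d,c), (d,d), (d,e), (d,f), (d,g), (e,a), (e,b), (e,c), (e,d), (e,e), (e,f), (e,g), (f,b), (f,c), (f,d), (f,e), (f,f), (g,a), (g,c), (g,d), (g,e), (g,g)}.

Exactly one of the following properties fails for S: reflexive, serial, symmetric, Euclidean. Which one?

Euclidean

Reflexive: yes — every world is S-related to itself.
Serial: yes — every world has a successor (e.g. a S a).
Symmetric: yes — every pair in S has its reverse in S.
Euclidean: no — a S b and a S g, but not b S g.
Only Euclidean fails.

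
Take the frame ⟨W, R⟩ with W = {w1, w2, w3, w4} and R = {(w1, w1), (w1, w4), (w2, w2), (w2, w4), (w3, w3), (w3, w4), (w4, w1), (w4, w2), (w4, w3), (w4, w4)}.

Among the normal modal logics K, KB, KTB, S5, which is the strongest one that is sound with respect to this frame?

KTB

Symmetric (axiom B): yes — every pair in R has its reverse in R.
Reflexive (axiom T): yes — every world is R-related to itself.
Euclidean (axiom 5): no — w4 R w1 and w4 R w2, but not w1 R w2.
So F validates K, KB, KTB; S5 would additionally require R to be Euclidean. The strongest is KTB.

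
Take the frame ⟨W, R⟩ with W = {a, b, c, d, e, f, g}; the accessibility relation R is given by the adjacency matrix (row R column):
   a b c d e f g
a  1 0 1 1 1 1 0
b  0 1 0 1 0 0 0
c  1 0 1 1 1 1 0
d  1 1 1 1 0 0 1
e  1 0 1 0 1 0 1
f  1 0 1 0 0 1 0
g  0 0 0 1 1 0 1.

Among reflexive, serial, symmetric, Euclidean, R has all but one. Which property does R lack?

Reflexive: yes — every world is R-related to itself.
Serial: yes — every world has a successor (e.g. a R a).
Symmetric: yes — every pair in R has its reverse in R.
Euclidean: no — a R d and a R e, but not d R e.
Only Euclidean fails.

Euclidean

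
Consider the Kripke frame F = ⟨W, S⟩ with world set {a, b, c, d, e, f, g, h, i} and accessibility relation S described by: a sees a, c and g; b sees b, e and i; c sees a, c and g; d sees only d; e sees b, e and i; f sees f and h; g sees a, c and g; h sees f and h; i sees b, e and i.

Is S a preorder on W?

Yes

Reflexive: yes — every world is S-related to itself.
Transitive: yes — every two-step S-path is closed by a direct edge.
So S is a preorder.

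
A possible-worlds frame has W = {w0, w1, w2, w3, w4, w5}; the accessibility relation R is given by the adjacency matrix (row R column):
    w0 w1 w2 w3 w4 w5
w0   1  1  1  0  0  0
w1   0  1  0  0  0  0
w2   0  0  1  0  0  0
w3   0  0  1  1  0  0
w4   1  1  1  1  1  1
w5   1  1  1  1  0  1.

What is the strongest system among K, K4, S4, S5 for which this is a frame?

Transitive (axiom 4): yes — every two-step R-path is closed by a direct edge.
Reflexive (axiom T): yes — every world is R-related to itself.
Euclidean (axiom 5): no — w0 R w1 and w0 R w2, but not w1 R w2.
So F validates K, K4, S4; S5 would additionally require R to be Euclidean. The strongest is S4.

S4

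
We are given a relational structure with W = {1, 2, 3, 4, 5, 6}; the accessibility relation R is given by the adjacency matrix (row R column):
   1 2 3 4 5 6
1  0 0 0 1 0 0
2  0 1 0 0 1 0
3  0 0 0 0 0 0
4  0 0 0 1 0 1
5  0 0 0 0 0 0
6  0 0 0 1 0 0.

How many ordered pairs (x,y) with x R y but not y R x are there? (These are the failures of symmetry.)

2

Enumerating: (1,4), (2,5).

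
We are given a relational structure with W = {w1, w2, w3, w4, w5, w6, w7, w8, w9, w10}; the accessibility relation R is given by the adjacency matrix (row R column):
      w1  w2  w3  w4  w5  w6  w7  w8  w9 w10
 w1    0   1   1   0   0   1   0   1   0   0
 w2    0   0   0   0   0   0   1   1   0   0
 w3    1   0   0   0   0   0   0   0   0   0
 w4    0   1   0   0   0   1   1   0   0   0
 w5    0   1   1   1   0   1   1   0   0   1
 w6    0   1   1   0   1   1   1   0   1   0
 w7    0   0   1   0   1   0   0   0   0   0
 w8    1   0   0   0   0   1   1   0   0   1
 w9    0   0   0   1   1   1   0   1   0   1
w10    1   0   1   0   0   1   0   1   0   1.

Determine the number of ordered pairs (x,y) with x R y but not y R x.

24

Enumerating: (w1,w2), (w1,w6), (w10,w1), (w10,w3), (w10,w6), (w2,w7), (w2,w8), (w4,w2), (w4,w6), (w4,w7), (w5,w10), (w5,w2), … and 12 more.
Total: 24.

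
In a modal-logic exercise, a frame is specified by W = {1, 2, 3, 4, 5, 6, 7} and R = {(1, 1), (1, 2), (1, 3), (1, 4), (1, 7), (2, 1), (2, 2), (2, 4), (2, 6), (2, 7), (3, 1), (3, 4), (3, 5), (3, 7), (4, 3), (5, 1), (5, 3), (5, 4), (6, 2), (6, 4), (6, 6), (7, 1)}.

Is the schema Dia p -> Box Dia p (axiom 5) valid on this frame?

Axiom 5 corresponds to the accessibility relation being Euclidean.
Euclidean: no — 1 R 2 and 1 R 3, but not 2 R 3.

No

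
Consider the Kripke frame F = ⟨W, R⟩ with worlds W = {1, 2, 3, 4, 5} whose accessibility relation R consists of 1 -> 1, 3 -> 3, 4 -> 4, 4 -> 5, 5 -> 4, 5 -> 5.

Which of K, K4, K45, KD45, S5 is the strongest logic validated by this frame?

Transitive (axiom 4): yes — every two-step R-path is closed by a direct edge.
Euclidean (axiom 5): yes — any two successors of a common world are R-related.
Serial (axiom D): no — 2 has no R-successor.
Reflexive (axiom T): no — 2 is not related to itself.
So F validates K, K4, K45; KD45 would additionally require R to be serial. The strongest is K45.

K45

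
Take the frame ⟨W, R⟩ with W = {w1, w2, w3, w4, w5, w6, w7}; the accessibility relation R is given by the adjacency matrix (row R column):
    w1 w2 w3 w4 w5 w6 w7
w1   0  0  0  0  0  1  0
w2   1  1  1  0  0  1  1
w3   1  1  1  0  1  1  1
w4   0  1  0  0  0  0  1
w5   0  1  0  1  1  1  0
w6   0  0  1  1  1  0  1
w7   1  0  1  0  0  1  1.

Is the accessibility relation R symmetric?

Symmetric: no — w1 R w6 but not w6 R w1.

No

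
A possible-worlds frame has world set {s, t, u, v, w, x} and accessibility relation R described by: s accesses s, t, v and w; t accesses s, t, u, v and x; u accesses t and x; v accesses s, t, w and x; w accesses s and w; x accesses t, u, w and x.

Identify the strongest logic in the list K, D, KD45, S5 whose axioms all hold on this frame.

Serial (axiom D): yes — every world has a successor (e.g. s R s).
Euclidean (axiom 5): no — s R t and s R w, but not t R w.
Transitive (axiom 4): no — s R t and t R u, but not s R u.
Reflexive (axiom T): no — u is not related to itself.
So F validates K, D; KD45 would additionally require R to be Euclidean and transitive. The strongest is D.

D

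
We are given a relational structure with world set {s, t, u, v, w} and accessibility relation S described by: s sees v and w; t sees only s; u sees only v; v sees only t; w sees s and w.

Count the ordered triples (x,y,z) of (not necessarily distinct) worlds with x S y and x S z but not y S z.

7

Enumerating: (s,v,v), (s,v,w), (s,w,v), (t,s,s), (u,v,v), (v,t,t), (w,s,s).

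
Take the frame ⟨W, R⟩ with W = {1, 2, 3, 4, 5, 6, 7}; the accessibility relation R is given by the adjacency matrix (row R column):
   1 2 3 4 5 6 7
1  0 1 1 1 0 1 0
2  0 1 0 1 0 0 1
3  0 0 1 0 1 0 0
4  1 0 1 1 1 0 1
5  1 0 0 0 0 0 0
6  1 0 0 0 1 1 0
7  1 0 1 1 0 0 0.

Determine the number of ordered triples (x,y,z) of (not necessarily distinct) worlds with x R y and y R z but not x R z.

Enumerating: (1,2,7), (1,3,5), (1,4,1), (1,4,5), (1,4,7), (1,6,1), (1,6,5), (2,4,1), (2,4,3), (2,4,5), (2,7,1), (2,7,3), … and 15 more.
Total: 27.

27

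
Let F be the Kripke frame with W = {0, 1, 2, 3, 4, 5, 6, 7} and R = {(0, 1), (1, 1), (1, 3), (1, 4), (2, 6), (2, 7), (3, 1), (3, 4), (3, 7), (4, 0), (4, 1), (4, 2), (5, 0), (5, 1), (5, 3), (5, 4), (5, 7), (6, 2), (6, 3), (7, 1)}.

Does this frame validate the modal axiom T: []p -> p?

No

The schema T characterises exactly the reflexive frames.
Reflexive: no — 0 is not related to itself.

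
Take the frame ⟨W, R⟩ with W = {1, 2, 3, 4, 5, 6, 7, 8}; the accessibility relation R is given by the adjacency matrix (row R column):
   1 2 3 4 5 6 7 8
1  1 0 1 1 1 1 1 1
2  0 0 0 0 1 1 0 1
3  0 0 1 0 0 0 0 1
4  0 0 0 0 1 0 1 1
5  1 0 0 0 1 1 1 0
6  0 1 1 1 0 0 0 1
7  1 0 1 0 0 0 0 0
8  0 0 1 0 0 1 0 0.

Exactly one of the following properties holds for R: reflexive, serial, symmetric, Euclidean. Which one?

Reflexive: no — 2 is not related to itself.
Serial: yes — every world has a successor (e.g. 1 R 1).
Symmetric: no — 1 R 3 but not 3 R 1.
Euclidean: no — 1 R 3 and 1 R 4, but not 3 R 4.
Only serial holds.

serial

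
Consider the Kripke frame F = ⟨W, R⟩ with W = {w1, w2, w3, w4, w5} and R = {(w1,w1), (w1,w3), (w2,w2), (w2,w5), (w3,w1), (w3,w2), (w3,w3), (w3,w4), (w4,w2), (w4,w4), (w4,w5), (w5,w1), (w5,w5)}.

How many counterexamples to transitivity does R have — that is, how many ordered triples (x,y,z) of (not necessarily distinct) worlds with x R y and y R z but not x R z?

7

Enumerating: (w1,w3,w2), (w1,w3,w4), (w2,w5,w1), (w3,w2,w5), (w3,w4,w5), (w4,w5,w1), (w5,w1,w3).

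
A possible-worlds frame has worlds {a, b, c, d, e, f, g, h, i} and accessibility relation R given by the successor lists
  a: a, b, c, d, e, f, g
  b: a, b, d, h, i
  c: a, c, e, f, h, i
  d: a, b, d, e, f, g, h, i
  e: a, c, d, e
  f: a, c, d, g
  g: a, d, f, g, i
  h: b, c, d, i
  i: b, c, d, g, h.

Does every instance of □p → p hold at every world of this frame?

The schema T characterises exactly the reflexive frames.
Reflexive: no — f is not related to itself.

No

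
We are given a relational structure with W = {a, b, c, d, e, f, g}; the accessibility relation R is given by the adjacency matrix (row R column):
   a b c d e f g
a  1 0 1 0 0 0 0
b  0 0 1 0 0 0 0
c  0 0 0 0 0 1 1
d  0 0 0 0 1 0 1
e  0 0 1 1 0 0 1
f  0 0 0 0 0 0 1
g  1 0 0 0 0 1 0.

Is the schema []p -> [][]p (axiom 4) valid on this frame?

By correspondence theory, 4 is valid on a frame iff R is transitive.
Transitive: no — a R c and c R f, but not a R f.

No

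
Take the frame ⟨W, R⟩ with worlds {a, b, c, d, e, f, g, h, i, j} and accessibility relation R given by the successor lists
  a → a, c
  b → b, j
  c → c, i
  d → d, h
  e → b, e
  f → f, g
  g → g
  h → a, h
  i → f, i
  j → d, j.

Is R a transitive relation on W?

No

Transitive: no — a R c and c R i, but not a R i.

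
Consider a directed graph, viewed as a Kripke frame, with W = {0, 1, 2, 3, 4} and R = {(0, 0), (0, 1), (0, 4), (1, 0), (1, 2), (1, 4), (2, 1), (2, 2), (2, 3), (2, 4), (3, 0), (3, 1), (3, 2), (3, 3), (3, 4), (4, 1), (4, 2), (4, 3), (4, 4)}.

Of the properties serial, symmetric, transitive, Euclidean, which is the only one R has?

serial

Serial: yes — every world has a successor (e.g. 0 R 0).
Symmetric: no — 0 R 4 but not 4 R 0.
Transitive: no — 0 R 1 and 1 R 2, but not 0 R 2.
Euclidean: no — 1 R 0 and 1 R 2, but not 0 R 2.
Only serial holds.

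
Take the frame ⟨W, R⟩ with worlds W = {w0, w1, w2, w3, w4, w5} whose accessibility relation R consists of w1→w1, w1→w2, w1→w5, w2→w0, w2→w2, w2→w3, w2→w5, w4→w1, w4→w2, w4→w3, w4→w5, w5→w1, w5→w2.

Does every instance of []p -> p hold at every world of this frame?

No

By correspondence theory, T is valid on a frame iff R is reflexive.
Reflexive: no — w0 is not related to itself.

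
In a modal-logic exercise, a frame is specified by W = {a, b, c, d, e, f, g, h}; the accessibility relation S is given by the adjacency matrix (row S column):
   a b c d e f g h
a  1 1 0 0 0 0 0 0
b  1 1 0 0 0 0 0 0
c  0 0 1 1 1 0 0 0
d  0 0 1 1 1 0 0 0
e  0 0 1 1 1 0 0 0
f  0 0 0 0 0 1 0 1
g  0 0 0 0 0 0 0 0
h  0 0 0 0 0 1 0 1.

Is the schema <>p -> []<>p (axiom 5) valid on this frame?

Yes

By correspondence theory, 5 is valid on a frame iff S is Euclidean.
Euclidean: yes — any two successors of a common world are S-related.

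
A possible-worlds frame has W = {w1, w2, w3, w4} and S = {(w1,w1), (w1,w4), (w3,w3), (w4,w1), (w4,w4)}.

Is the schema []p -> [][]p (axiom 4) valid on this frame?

By correspondence theory, 4 is valid on a frame iff S is transitive.
Transitive: yes — every two-step S-path is closed by a direct edge.

Yes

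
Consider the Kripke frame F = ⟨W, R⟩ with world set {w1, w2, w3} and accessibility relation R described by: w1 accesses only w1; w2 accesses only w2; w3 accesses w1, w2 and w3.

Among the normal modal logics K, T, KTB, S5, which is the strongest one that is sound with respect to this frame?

T

Reflexive (axiom T): yes — every world is R-related to itself.
Symmetric (axiom B): no — w3 R w1 but not w1 R w3.
Euclidean (axiom 5): no — w3 R w1 and w3 R w2, but not w1 R w2.
So F validates K, T; KTB would additionally require R to be symmetric. The strongest is T.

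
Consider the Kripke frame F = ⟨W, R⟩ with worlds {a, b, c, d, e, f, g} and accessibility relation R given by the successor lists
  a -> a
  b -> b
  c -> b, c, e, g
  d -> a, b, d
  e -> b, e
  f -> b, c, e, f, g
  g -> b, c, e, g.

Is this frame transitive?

Transitive: yes — every two-step R-path is closed by a direct edge.

Yes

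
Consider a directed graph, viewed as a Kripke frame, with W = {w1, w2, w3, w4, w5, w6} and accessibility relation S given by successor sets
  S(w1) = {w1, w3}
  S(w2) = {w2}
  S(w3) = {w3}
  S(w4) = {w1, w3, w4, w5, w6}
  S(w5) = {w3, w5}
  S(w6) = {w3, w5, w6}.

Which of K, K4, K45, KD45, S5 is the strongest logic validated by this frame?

K4

Transitive (axiom 4): yes — every two-step S-path is closed by a direct edge.
Euclidean (axiom 5): no — w4 S w1 and w4 S w5, but not w1 S w5.
Serial (axiom D): yes — every world has a successor (e.g. w1 S w1).
Reflexive (axiom T): yes — every world is S-related to itself.
So F validates K, K4; K45 would additionally require S to be Euclidean. The strongest is K4.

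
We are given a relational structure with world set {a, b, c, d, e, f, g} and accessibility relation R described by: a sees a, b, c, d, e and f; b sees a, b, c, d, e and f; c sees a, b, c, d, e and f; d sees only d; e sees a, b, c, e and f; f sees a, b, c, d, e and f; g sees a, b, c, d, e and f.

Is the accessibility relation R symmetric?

Symmetric: no — a R d but not d R a.

No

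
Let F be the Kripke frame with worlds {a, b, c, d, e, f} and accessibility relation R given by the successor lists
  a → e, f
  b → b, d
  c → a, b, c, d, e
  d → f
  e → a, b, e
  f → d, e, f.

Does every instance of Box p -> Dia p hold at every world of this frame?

Yes

Axiom D corresponds to the accessibility relation being serial.
Serial: yes — every world has a successor (e.g. a R e).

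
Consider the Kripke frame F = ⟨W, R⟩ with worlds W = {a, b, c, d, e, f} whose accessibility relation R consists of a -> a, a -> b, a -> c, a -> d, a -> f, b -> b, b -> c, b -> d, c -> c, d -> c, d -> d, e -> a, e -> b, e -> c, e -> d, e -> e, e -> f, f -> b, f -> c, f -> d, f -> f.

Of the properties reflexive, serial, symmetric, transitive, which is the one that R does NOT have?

symmetric

Reflexive: yes — every world is R-related to itself.
Serial: yes — every world has a successor (e.g. a R a).
Symmetric: no — a R b but not b R a.
Transitive: yes — every two-step R-path is closed by a direct edge.
Only symmetric fails.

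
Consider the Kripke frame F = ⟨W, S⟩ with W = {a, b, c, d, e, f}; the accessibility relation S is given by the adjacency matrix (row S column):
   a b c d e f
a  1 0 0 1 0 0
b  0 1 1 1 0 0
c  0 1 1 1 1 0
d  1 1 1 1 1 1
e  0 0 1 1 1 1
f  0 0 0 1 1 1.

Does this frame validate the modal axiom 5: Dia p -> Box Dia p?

No

Axiom 5 corresponds to the accessibility relation being Euclidean.
Euclidean: no — c S b and c S e, but not b S e.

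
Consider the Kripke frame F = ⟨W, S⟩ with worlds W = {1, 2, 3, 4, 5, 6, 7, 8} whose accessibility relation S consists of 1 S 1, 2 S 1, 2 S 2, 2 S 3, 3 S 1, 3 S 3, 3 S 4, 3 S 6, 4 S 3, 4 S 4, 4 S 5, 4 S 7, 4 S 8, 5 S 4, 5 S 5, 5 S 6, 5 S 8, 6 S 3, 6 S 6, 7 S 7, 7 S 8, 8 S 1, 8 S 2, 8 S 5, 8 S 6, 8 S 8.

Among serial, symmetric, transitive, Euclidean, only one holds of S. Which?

Serial: yes — every world has a successor (e.g. 1 S 1).
Symmetric: no — 2 S 1 but not 1 S 2.
Transitive: no — 2 S 3 and 3 S 4, but not 2 S 4.
Euclidean: no — 2 S 1 and 2 S 3, but not 1 S 3.
Only serial holds.

serial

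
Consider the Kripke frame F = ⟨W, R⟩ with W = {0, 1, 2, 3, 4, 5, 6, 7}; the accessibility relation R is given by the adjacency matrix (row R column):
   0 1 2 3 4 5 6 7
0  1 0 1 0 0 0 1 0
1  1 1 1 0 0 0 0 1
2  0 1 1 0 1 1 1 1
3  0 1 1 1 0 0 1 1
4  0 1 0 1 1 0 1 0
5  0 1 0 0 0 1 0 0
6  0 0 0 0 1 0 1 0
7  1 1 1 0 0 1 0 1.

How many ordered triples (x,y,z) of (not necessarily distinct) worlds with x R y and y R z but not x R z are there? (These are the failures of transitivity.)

32

Enumerating: (0,2,1), (0,2,4), (0,2,5), (0,2,7), (0,6,4), (1,0,6), (1,2,4), (1,2,5), (1,2,6), (1,7,5), (2,1,0), (2,4,3), … and 20 more.
Total: 32.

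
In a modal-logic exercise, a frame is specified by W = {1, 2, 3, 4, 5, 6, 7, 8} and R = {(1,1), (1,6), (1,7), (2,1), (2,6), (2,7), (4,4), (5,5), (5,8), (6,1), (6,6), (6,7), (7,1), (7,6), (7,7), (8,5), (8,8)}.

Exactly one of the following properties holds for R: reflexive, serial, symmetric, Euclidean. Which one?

Euclidean

Reflexive: no — 2 is not related to itself.
Serial: no — 3 has no R-successor.
Symmetric: no — 2 R 1 but not 1 R 2.
Euclidean: yes — any two successors of a common world are R-related.
Only Euclidean holds.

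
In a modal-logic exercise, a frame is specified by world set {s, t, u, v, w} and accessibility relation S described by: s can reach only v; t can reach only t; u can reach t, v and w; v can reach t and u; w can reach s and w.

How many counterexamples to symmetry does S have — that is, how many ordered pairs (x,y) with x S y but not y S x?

Enumerating: (s,v), (u,t), (u,w), (v,t), (w,s).

5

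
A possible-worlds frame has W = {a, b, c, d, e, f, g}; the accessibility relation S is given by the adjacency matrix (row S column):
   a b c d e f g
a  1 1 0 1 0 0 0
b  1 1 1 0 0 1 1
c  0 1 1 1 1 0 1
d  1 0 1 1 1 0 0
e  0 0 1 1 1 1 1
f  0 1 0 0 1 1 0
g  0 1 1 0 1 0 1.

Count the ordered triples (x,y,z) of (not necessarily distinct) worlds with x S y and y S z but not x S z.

34

Enumerating: (a,b,c), (a,b,f), (a,b,g), (a,d,c), (a,d,e), (b,a,d), (b,c,d), (b,c,e), (b,f,e), (b,g,e), (c,b,a), (c,b,f), … and 22 more.
Total: 34.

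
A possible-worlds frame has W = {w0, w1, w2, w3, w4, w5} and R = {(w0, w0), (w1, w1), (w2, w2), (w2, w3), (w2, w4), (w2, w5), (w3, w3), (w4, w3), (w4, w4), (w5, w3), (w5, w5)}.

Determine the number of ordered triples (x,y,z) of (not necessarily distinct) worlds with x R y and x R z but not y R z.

Enumerating: (w2,w3,w2), (w2,w3,w4), (w2,w3,w5), (w2,w4,w2), (w2,w4,w5), (w2,w5,w2), (w2,w5,w4), (w4,w3,w4), (w5,w3,w5).

9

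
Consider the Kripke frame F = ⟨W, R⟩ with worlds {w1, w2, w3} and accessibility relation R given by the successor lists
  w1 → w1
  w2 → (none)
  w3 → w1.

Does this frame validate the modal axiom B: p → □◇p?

No

Axiom B corresponds to the accessibility relation being symmetric.
Symmetric: no — w3 R w1 but not w1 R w3.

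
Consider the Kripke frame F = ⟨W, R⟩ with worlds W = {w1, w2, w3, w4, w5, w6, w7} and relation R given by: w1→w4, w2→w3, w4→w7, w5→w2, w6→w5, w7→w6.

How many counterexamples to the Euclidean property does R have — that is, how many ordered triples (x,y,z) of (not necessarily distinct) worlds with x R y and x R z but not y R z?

6

Enumerating: (w1,w4,w4), (w2,w3,w3), (w4,w7,w7), (w5,w2,w2), (w6,w5,w5), (w7,w6,w6).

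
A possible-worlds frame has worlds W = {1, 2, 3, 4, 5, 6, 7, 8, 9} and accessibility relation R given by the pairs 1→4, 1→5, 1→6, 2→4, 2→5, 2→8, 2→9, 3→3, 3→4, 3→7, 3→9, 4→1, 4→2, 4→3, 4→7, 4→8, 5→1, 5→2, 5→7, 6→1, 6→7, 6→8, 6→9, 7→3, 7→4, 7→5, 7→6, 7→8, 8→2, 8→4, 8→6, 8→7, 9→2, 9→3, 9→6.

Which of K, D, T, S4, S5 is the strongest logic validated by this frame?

Serial (axiom D): yes — every world has a successor (e.g. 1 R 4).
Reflexive (axiom T): no — 1 is not related to itself.
Transitive (axiom 4): no — 1 R 4 and 4 R 2, but not 1 R 2.
Euclidean (axiom 5): no — 1 R 4 and 1 R 5, but not 4 R 5.
So F validates K, D; T would additionally require R to be reflexive. The strongest is D.

D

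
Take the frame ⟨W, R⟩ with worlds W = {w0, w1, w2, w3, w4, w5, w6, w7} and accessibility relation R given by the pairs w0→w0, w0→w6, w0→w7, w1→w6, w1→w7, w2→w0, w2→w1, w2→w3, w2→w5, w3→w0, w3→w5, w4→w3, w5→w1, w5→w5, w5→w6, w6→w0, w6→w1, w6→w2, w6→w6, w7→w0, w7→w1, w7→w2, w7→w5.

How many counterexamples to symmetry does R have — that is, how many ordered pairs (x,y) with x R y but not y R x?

Enumerating: (w2,w0), (w2,w1), (w2,w3), (w2,w5), (w3,w0), (w3,w5), (w4,w3), (w5,w1), (w5,w6), (w6,w2), (w7,w2), (w7,w5).

12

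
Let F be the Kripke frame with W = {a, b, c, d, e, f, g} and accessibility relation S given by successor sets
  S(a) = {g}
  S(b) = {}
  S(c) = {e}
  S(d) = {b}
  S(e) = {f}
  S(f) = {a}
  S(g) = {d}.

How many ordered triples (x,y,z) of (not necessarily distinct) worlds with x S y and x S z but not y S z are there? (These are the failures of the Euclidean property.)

Enumerating: (a,g,g), (c,e,e), (d,b,b), (e,f,f), (f,a,a), (g,d,d).

6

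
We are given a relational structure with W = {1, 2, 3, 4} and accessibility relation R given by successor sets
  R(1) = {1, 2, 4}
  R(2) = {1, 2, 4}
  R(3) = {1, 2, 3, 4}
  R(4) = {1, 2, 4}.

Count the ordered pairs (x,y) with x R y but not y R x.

3

Enumerating: (3,1), (3,2), (3,4).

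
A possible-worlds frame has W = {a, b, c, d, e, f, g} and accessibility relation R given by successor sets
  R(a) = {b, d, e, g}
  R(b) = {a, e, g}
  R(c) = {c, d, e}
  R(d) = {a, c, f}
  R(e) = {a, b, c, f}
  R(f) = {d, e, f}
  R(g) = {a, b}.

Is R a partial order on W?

No

Reflexive: no — a is not related to itself.
Transitive: no — a R d and d R c, but not a R c.
Antisymmetric: no — a R b and b R a with a ≠ b.
So R is not a partial order.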